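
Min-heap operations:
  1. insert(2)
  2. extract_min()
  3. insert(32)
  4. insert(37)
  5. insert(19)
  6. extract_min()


insert(2) -> [2]
extract_min()->2, []
insert(32) -> [32]
insert(37) -> [32, 37]
insert(19) -> [19, 37, 32]
extract_min()->19, [32, 37]

Final heap: [32, 37]


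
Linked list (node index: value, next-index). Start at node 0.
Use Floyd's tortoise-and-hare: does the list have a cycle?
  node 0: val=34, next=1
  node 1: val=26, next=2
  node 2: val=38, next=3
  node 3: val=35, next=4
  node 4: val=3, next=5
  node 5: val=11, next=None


Floyd's tortoise (slow, +1) and hare (fast, +2):
  init: slow=0, fast=0
  step 1: slow=1, fast=2
  step 2: slow=2, fast=4
  step 3: fast 4->5->None, no cycle

Cycle: no


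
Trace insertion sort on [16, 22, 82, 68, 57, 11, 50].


Initial: [16, 22, 82, 68, 57, 11, 50]
Insert 22: [16, 22, 82, 68, 57, 11, 50]
Insert 82: [16, 22, 82, 68, 57, 11, 50]
Insert 68: [16, 22, 68, 82, 57, 11, 50]
Insert 57: [16, 22, 57, 68, 82, 11, 50]
Insert 11: [11, 16, 22, 57, 68, 82, 50]
Insert 50: [11, 16, 22, 50, 57, 68, 82]

Sorted: [11, 16, 22, 50, 57, 68, 82]


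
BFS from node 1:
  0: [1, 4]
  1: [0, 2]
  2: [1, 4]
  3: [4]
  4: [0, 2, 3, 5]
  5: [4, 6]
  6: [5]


Visit 1, enqueue [0, 2]
Visit 0, enqueue [4]
Visit 2, enqueue []
Visit 4, enqueue [3, 5]
Visit 3, enqueue []
Visit 5, enqueue [6]
Visit 6, enqueue []

BFS order: [1, 0, 2, 4, 3, 5, 6]


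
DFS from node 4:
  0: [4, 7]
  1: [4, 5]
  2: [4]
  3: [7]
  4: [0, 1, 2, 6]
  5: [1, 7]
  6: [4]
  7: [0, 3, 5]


Visit 4, push [6, 2, 1, 0]
Visit 0, push [7]
Visit 7, push [5, 3]
Visit 3, push []
Visit 5, push [1]
Visit 1, push []
Visit 2, push []
Visit 6, push []

DFS order: [4, 0, 7, 3, 5, 1, 2, 6]


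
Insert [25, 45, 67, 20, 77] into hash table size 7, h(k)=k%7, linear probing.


Insert 25: h=4 -> slot 4
Insert 45: h=3 -> slot 3
Insert 67: h=4, 1 probes -> slot 5
Insert 20: h=6 -> slot 6
Insert 77: h=0 -> slot 0

Table: [77, None, None, 45, 25, 67, 20]


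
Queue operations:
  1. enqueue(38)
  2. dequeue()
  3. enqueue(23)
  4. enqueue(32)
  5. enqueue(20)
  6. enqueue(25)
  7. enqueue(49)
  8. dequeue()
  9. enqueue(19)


enqueue(38) -> [38]
dequeue()->38, []
enqueue(23) -> [23]
enqueue(32) -> [23, 32]
enqueue(20) -> [23, 32, 20]
enqueue(25) -> [23, 32, 20, 25]
enqueue(49) -> [23, 32, 20, 25, 49]
dequeue()->23, [32, 20, 25, 49]
enqueue(19) -> [32, 20, 25, 49, 19]

Final queue: [32, 20, 25, 49, 19]


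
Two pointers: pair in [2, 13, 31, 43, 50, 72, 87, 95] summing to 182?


lo=0(2)+hi=7(95)=97
lo=1(13)+hi=7(95)=108
lo=2(31)+hi=7(95)=126
lo=3(43)+hi=7(95)=138
lo=4(50)+hi=7(95)=145
lo=5(72)+hi=7(95)=167
lo=6(87)+hi=7(95)=182

Yes: 87+95=182


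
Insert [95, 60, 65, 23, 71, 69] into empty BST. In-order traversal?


Insert 95: root
Insert 60: L from 95
Insert 65: L from 95 -> R from 60
Insert 23: L from 95 -> L from 60
Insert 71: L from 95 -> R from 60 -> R from 65
Insert 69: L from 95 -> R from 60 -> R from 65 -> L from 71

In-order: [23, 60, 65, 69, 71, 95]


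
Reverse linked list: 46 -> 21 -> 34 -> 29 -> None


Step 1: curr=46, set curr.next=prev(None) | reversed so far: 46
Step 2: curr=21, set curr.next=prev(46) | reversed so far: 21 -> 46
Step 3: curr=34, set curr.next=prev(21) | reversed so far: 34 -> 21 -> 46
Step 4: curr=29, set curr.next=prev(34) | reversed so far: 29 -> 34 -> 21 -> 46

29 -> 34 -> 21 -> 46 -> None


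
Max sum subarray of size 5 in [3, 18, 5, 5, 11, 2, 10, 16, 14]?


[0:5]: 42
[1:6]: 41
[2:7]: 33
[3:8]: 44
[4:9]: 53

Max: 53 at [4:9]


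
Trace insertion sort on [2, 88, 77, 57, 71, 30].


Initial: [2, 88, 77, 57, 71, 30]
Insert 88: [2, 88, 77, 57, 71, 30]
Insert 77: [2, 77, 88, 57, 71, 30]
Insert 57: [2, 57, 77, 88, 71, 30]
Insert 71: [2, 57, 71, 77, 88, 30]
Insert 30: [2, 30, 57, 71, 77, 88]

Sorted: [2, 30, 57, 71, 77, 88]


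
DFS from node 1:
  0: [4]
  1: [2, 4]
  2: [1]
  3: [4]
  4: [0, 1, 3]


Visit 1, push [4, 2]
Visit 2, push []
Visit 4, push [3, 0]
Visit 0, push []
Visit 3, push []

DFS order: [1, 2, 4, 0, 3]


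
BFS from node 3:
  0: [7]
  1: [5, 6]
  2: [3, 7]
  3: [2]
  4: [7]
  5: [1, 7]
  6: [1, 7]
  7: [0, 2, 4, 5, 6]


Visit 3, enqueue [2]
Visit 2, enqueue [7]
Visit 7, enqueue [0, 4, 5, 6]
Visit 0, enqueue []
Visit 4, enqueue []
Visit 5, enqueue [1]
Visit 6, enqueue []
Visit 1, enqueue []

BFS order: [3, 2, 7, 0, 4, 5, 6, 1]


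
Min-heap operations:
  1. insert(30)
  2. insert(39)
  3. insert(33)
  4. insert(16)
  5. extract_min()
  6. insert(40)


insert(30) -> [30]
insert(39) -> [30, 39]
insert(33) -> [30, 39, 33]
insert(16) -> [16, 30, 33, 39]
extract_min()->16, [30, 39, 33]
insert(40) -> [30, 39, 33, 40]

Final heap: [30, 39, 33, 40]


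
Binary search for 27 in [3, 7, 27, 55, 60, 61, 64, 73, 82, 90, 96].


Step 1: lo=0, hi=10, mid=5, val=61
Step 2: lo=0, hi=4, mid=2, val=27

Found at index 2


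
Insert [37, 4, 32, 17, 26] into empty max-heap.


Insert 37: [37]
Insert 4: [37, 4]
Insert 32: [37, 4, 32]
Insert 17: [37, 17, 32, 4]
Insert 26: [37, 26, 32, 4, 17]

Final heap: [37, 26, 32, 4, 17]


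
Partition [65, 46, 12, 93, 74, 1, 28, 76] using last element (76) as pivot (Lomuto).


Pivot: 76
  65 <= 76: advance i (no swap)
  46 <= 76: advance i (no swap)
  12 <= 76: advance i (no swap)
  74 <= 76: swap -> [65, 46, 12, 74, 93, 1, 28, 76]
  1 <= 76: swap -> [65, 46, 12, 74, 1, 93, 28, 76]
  28 <= 76: swap -> [65, 46, 12, 74, 1, 28, 93, 76]
Place pivot at 6: [65, 46, 12, 74, 1, 28, 76, 93]

Partitioned: [65, 46, 12, 74, 1, 28, 76, 93]


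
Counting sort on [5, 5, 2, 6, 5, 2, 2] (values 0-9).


Input: [5, 5, 2, 6, 5, 2, 2]
Counts: [0, 0, 3, 0, 0, 3, 1, 0, 0, 0]

Sorted: [2, 2, 2, 5, 5, 5, 6]


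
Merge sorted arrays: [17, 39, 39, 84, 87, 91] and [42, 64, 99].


Take 17 from A
Take 39 from A
Take 39 from A
Take 42 from B
Take 64 from B
Take 84 from A
Take 87 from A
Take 91 from A

Merged: [17, 39, 39, 42, 64, 84, 87, 91, 99]


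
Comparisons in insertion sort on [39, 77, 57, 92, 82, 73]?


Algorithm: insertion sort
Input: [39, 77, 57, 92, 82, 73]
Sorted: [39, 57, 73, 77, 82, 92]

10


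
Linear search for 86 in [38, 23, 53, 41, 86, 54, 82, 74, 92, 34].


i=0: 38!=86
i=1: 23!=86
i=2: 53!=86
i=3: 41!=86
i=4: 86==86 found!

Found at 4, 5 comps


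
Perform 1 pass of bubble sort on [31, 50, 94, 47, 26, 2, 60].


Initial: [31, 50, 94, 47, 26, 2, 60]
Pass 1: [31, 50, 47, 26, 2, 60, 94] (4 swaps)

After 1 pass: [31, 50, 47, 26, 2, 60, 94]


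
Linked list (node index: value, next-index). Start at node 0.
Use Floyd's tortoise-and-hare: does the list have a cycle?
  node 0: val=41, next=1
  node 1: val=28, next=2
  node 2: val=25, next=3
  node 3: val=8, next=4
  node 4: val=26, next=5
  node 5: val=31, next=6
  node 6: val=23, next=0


Floyd's tortoise (slow, +1) and hare (fast, +2):
  init: slow=0, fast=0
  step 1: slow=1, fast=2
  step 2: slow=2, fast=4
  step 3: slow=3, fast=6
  step 4: slow=4, fast=1
  step 5: slow=5, fast=3
  step 6: slow=6, fast=5
  step 7: slow=0, fast=0
  slow == fast at node 0: cycle detected

Cycle: yes


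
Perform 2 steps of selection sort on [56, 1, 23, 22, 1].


Initial: [56, 1, 23, 22, 1]
Step 1: min=1 at 1
  Swap: [1, 56, 23, 22, 1]
Step 2: min=1 at 4
  Swap: [1, 1, 23, 22, 56]

After 2 steps: [1, 1, 23, 22, 56]


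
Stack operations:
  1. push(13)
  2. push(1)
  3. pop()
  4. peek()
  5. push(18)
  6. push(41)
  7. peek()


push(13) -> [13]
push(1) -> [13, 1]
pop()->1, [13]
peek()->13
push(18) -> [13, 18]
push(41) -> [13, 18, 41]
peek()->41

Final stack: [13, 18, 41]


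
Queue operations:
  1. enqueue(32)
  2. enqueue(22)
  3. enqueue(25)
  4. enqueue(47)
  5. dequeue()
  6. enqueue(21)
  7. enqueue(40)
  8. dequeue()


enqueue(32) -> [32]
enqueue(22) -> [32, 22]
enqueue(25) -> [32, 22, 25]
enqueue(47) -> [32, 22, 25, 47]
dequeue()->32, [22, 25, 47]
enqueue(21) -> [22, 25, 47, 21]
enqueue(40) -> [22, 25, 47, 21, 40]
dequeue()->22, [25, 47, 21, 40]

Final queue: [25, 47, 21, 40]


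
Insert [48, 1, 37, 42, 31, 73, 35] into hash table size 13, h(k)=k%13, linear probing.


Insert 48: h=9 -> slot 9
Insert 1: h=1 -> slot 1
Insert 37: h=11 -> slot 11
Insert 42: h=3 -> slot 3
Insert 31: h=5 -> slot 5
Insert 73: h=8 -> slot 8
Insert 35: h=9, 1 probes -> slot 10

Table: [None, 1, None, 42, None, 31, None, None, 73, 48, 35, 37, None]


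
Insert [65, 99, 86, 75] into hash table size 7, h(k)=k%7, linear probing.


Insert 65: h=2 -> slot 2
Insert 99: h=1 -> slot 1
Insert 86: h=2, 1 probes -> slot 3
Insert 75: h=5 -> slot 5

Table: [None, 99, 65, 86, None, 75, None]


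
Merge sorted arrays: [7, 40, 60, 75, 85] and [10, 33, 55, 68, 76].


Take 7 from A
Take 10 from B
Take 33 from B
Take 40 from A
Take 55 from B
Take 60 from A
Take 68 from B
Take 75 from A
Take 76 from B

Merged: [7, 10, 33, 40, 55, 60, 68, 75, 76, 85]


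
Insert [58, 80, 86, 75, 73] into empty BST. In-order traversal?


Insert 58: root
Insert 80: R from 58
Insert 86: R from 58 -> R from 80
Insert 75: R from 58 -> L from 80
Insert 73: R from 58 -> L from 80 -> L from 75

In-order: [58, 73, 75, 80, 86]


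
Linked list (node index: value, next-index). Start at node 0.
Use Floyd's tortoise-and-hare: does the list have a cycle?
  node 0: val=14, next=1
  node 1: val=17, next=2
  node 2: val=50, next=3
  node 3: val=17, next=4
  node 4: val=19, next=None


Floyd's tortoise (slow, +1) and hare (fast, +2):
  init: slow=0, fast=0
  step 1: slow=1, fast=2
  step 2: slow=2, fast=4
  step 3: fast -> None, no cycle

Cycle: no


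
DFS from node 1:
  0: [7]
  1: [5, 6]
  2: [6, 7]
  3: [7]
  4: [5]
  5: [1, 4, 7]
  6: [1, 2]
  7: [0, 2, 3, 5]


Visit 1, push [6, 5]
Visit 5, push [7, 4]
Visit 4, push []
Visit 7, push [3, 2, 0]
Visit 0, push []
Visit 2, push [6]
Visit 6, push []
Visit 3, push []

DFS order: [1, 5, 4, 7, 0, 2, 6, 3]


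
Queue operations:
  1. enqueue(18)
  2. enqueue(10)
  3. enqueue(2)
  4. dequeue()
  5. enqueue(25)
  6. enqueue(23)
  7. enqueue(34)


enqueue(18) -> [18]
enqueue(10) -> [18, 10]
enqueue(2) -> [18, 10, 2]
dequeue()->18, [10, 2]
enqueue(25) -> [10, 2, 25]
enqueue(23) -> [10, 2, 25, 23]
enqueue(34) -> [10, 2, 25, 23, 34]

Final queue: [10, 2, 25, 23, 34]


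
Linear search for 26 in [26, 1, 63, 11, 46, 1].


i=0: 26==26 found!

Found at 0, 1 comps


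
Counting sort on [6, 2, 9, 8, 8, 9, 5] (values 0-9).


Input: [6, 2, 9, 8, 8, 9, 5]
Counts: [0, 0, 1, 0, 0, 1, 1, 0, 2, 2]

Sorted: [2, 5, 6, 8, 8, 9, 9]


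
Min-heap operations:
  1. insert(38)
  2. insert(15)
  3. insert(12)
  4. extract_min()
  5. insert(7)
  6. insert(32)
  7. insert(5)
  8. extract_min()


insert(38) -> [38]
insert(15) -> [15, 38]
insert(12) -> [12, 38, 15]
extract_min()->12, [15, 38]
insert(7) -> [7, 38, 15]
insert(32) -> [7, 32, 15, 38]
insert(5) -> [5, 7, 15, 38, 32]
extract_min()->5, [7, 32, 15, 38]

Final heap: [7, 32, 15, 38]


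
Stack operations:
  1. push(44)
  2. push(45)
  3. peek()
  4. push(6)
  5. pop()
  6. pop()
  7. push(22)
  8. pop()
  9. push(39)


push(44) -> [44]
push(45) -> [44, 45]
peek()->45
push(6) -> [44, 45, 6]
pop()->6, [44, 45]
pop()->45, [44]
push(22) -> [44, 22]
pop()->22, [44]
push(39) -> [44, 39]

Final stack: [44, 39]


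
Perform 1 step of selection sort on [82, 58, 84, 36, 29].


Initial: [82, 58, 84, 36, 29]
Step 1: min=29 at 4
  Swap: [29, 58, 84, 36, 82]

After 1 step: [29, 58, 84, 36, 82]


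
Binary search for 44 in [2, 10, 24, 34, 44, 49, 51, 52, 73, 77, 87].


Step 1: lo=0, hi=10, mid=5, val=49
Step 2: lo=0, hi=4, mid=2, val=24
Step 3: lo=3, hi=4, mid=3, val=34
Step 4: lo=4, hi=4, mid=4, val=44

Found at index 4


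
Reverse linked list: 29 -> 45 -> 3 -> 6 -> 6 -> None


Step 1: curr=29, set curr.next=prev(None) | reversed so far: 29
Step 2: curr=45, set curr.next=prev(29) | reversed so far: 45 -> 29
Step 3: curr=3, set curr.next=prev(45) | reversed so far: 3 -> 45 -> 29
Step 4: curr=6, set curr.next=prev(3) | reversed so far: 6 -> 3 -> 45 -> 29
Step 5: curr=6, set curr.next=prev(6) | reversed so far: 6 -> 6 -> 3 -> 45 -> 29

6 -> 6 -> 3 -> 45 -> 29 -> None


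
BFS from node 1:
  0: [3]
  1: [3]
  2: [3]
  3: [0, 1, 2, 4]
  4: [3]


Visit 1, enqueue [3]
Visit 3, enqueue [0, 2, 4]
Visit 0, enqueue []
Visit 2, enqueue []
Visit 4, enqueue []

BFS order: [1, 3, 0, 2, 4]


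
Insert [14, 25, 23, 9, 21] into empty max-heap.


Insert 14: [14]
Insert 25: [25, 14]
Insert 23: [25, 14, 23]
Insert 9: [25, 14, 23, 9]
Insert 21: [25, 21, 23, 9, 14]

Final heap: [25, 21, 23, 9, 14]


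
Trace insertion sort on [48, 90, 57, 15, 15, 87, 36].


Initial: [48, 90, 57, 15, 15, 87, 36]
Insert 90: [48, 90, 57, 15, 15, 87, 36]
Insert 57: [48, 57, 90, 15, 15, 87, 36]
Insert 15: [15, 48, 57, 90, 15, 87, 36]
Insert 15: [15, 15, 48, 57, 90, 87, 36]
Insert 87: [15, 15, 48, 57, 87, 90, 36]
Insert 36: [15, 15, 36, 48, 57, 87, 90]

Sorted: [15, 15, 36, 48, 57, 87, 90]


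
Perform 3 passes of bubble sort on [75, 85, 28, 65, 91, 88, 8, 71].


Initial: [75, 85, 28, 65, 91, 88, 8, 71]
Pass 1: [75, 28, 65, 85, 88, 8, 71, 91] (5 swaps)
Pass 2: [28, 65, 75, 85, 8, 71, 88, 91] (4 swaps)
Pass 3: [28, 65, 75, 8, 71, 85, 88, 91] (2 swaps)

After 3 passes: [28, 65, 75, 8, 71, 85, 88, 91]


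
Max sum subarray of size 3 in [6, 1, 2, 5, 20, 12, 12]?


[0:3]: 9
[1:4]: 8
[2:5]: 27
[3:6]: 37
[4:7]: 44

Max: 44 at [4:7]


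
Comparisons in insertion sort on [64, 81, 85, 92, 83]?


Algorithm: insertion sort
Input: [64, 81, 85, 92, 83]
Sorted: [64, 81, 83, 85, 92]

6


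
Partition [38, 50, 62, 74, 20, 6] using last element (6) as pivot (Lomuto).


Pivot: 6
Place pivot at 0: [6, 50, 62, 74, 20, 38]

Partitioned: [6, 50, 62, 74, 20, 38]


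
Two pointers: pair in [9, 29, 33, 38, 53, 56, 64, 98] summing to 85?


lo=0(9)+hi=7(98)=107
lo=0(9)+hi=6(64)=73
lo=1(29)+hi=6(64)=93
lo=1(29)+hi=5(56)=85

Yes: 29+56=85


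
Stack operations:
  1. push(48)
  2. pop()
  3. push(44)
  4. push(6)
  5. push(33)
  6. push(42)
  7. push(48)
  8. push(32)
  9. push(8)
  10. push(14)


push(48) -> [48]
pop()->48, []
push(44) -> [44]
push(6) -> [44, 6]
push(33) -> [44, 6, 33]
push(42) -> [44, 6, 33, 42]
push(48) -> [44, 6, 33, 42, 48]
push(32) -> [44, 6, 33, 42, 48, 32]
push(8) -> [44, 6, 33, 42, 48, 32, 8]
push(14) -> [44, 6, 33, 42, 48, 32, 8, 14]

Final stack: [44, 6, 33, 42, 48, 32, 8, 14]


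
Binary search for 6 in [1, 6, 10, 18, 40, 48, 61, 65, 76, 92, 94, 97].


Step 1: lo=0, hi=11, mid=5, val=48
Step 2: lo=0, hi=4, mid=2, val=10
Step 3: lo=0, hi=1, mid=0, val=1
Step 4: lo=1, hi=1, mid=1, val=6

Found at index 1


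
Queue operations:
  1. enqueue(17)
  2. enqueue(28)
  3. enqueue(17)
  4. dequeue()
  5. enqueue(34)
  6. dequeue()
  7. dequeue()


enqueue(17) -> [17]
enqueue(28) -> [17, 28]
enqueue(17) -> [17, 28, 17]
dequeue()->17, [28, 17]
enqueue(34) -> [28, 17, 34]
dequeue()->28, [17, 34]
dequeue()->17, [34]

Final queue: [34]


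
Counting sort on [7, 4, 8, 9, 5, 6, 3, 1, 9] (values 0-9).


Input: [7, 4, 8, 9, 5, 6, 3, 1, 9]
Counts: [0, 1, 0, 1, 1, 1, 1, 1, 1, 2]

Sorted: [1, 3, 4, 5, 6, 7, 8, 9, 9]


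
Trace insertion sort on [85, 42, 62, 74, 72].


Initial: [85, 42, 62, 74, 72]
Insert 42: [42, 85, 62, 74, 72]
Insert 62: [42, 62, 85, 74, 72]
Insert 74: [42, 62, 74, 85, 72]
Insert 72: [42, 62, 72, 74, 85]

Sorted: [42, 62, 72, 74, 85]


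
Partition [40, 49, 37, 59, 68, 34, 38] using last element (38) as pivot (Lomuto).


Pivot: 38
  37 <= 38: swap -> [37, 49, 40, 59, 68, 34, 38]
  34 <= 38: swap -> [37, 34, 40, 59, 68, 49, 38]
Place pivot at 2: [37, 34, 38, 59, 68, 49, 40]

Partitioned: [37, 34, 38, 59, 68, 49, 40]


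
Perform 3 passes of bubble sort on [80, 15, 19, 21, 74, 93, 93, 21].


Initial: [80, 15, 19, 21, 74, 93, 93, 21]
Pass 1: [15, 19, 21, 74, 80, 93, 21, 93] (5 swaps)
Pass 2: [15, 19, 21, 74, 80, 21, 93, 93] (1 swaps)
Pass 3: [15, 19, 21, 74, 21, 80, 93, 93] (1 swaps)

After 3 passes: [15, 19, 21, 74, 21, 80, 93, 93]


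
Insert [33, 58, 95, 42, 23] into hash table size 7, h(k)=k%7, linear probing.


Insert 33: h=5 -> slot 5
Insert 58: h=2 -> slot 2
Insert 95: h=4 -> slot 4
Insert 42: h=0 -> slot 0
Insert 23: h=2, 1 probes -> slot 3

Table: [42, None, 58, 23, 95, 33, None]


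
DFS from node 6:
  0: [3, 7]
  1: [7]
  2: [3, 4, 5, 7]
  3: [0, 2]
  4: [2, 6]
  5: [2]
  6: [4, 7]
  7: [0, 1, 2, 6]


Visit 6, push [7, 4]
Visit 4, push [2]
Visit 2, push [7, 5, 3]
Visit 3, push [0]
Visit 0, push [7]
Visit 7, push [1]
Visit 1, push []
Visit 5, push []

DFS order: [6, 4, 2, 3, 0, 7, 1, 5]


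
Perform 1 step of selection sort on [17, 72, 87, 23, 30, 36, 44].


Initial: [17, 72, 87, 23, 30, 36, 44]
Step 1: min=17 at 0
  Swap: [17, 72, 87, 23, 30, 36, 44]

After 1 step: [17, 72, 87, 23, 30, 36, 44]


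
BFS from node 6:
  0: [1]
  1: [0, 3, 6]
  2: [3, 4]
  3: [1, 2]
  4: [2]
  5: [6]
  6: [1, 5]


Visit 6, enqueue [1, 5]
Visit 1, enqueue [0, 3]
Visit 5, enqueue []
Visit 0, enqueue []
Visit 3, enqueue [2]
Visit 2, enqueue [4]
Visit 4, enqueue []

BFS order: [6, 1, 5, 0, 3, 2, 4]


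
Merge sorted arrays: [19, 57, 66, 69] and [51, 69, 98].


Take 19 from A
Take 51 from B
Take 57 from A
Take 66 from A
Take 69 from A

Merged: [19, 51, 57, 66, 69, 69, 98]


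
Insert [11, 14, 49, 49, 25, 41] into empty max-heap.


Insert 11: [11]
Insert 14: [14, 11]
Insert 49: [49, 11, 14]
Insert 49: [49, 49, 14, 11]
Insert 25: [49, 49, 14, 11, 25]
Insert 41: [49, 49, 41, 11, 25, 14]

Final heap: [49, 49, 41, 11, 25, 14]


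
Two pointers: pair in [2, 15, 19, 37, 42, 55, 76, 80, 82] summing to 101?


lo=0(2)+hi=8(82)=84
lo=1(15)+hi=8(82)=97
lo=2(19)+hi=8(82)=101

Yes: 19+82=101


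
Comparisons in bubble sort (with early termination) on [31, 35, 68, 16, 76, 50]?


Algorithm: bubble sort (with early termination)
Input: [31, 35, 68, 16, 76, 50]
Sorted: [16, 31, 35, 50, 68, 76]

14


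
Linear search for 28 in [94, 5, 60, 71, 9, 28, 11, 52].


i=0: 94!=28
i=1: 5!=28
i=2: 60!=28
i=3: 71!=28
i=4: 9!=28
i=5: 28==28 found!

Found at 5, 6 comps


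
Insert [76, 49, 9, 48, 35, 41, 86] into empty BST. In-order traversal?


Insert 76: root
Insert 49: L from 76
Insert 9: L from 76 -> L from 49
Insert 48: L from 76 -> L from 49 -> R from 9
Insert 35: L from 76 -> L from 49 -> R from 9 -> L from 48
Insert 41: L from 76 -> L from 49 -> R from 9 -> L from 48 -> R from 35
Insert 86: R from 76

In-order: [9, 35, 41, 48, 49, 76, 86]


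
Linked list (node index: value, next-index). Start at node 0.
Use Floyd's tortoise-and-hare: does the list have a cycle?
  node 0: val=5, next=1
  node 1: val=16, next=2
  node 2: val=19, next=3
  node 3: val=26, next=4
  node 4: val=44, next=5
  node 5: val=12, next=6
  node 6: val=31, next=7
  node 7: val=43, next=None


Floyd's tortoise (slow, +1) and hare (fast, +2):
  init: slow=0, fast=0
  step 1: slow=1, fast=2
  step 2: slow=2, fast=4
  step 3: slow=3, fast=6
  step 4: fast 6->7->None, no cycle

Cycle: no


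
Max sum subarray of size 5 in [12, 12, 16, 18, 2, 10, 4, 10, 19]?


[0:5]: 60
[1:6]: 58
[2:7]: 50
[3:8]: 44
[4:9]: 45

Max: 60 at [0:5]


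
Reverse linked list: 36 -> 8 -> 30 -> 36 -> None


Step 1: curr=36, set curr.next=prev(None) | reversed so far: 36
Step 2: curr=8, set curr.next=prev(36) | reversed so far: 8 -> 36
Step 3: curr=30, set curr.next=prev(8) | reversed so far: 30 -> 8 -> 36
Step 4: curr=36, set curr.next=prev(30) | reversed so far: 36 -> 30 -> 8 -> 36

36 -> 30 -> 8 -> 36 -> None


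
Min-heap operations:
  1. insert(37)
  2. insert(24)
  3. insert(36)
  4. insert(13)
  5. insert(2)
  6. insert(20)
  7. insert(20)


insert(37) -> [37]
insert(24) -> [24, 37]
insert(36) -> [24, 37, 36]
insert(13) -> [13, 24, 36, 37]
insert(2) -> [2, 13, 36, 37, 24]
insert(20) -> [2, 13, 20, 37, 24, 36]
insert(20) -> [2, 13, 20, 37, 24, 36, 20]

Final heap: [2, 13, 20, 37, 24, 36, 20]


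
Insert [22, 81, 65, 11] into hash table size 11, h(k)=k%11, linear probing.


Insert 22: h=0 -> slot 0
Insert 81: h=4 -> slot 4
Insert 65: h=10 -> slot 10
Insert 11: h=0, 1 probes -> slot 1

Table: [22, 11, None, None, 81, None, None, None, None, None, 65]


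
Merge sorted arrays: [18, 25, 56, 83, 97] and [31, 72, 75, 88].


Take 18 from A
Take 25 from A
Take 31 from B
Take 56 from A
Take 72 from B
Take 75 from B
Take 83 from A
Take 88 from B

Merged: [18, 25, 31, 56, 72, 75, 83, 88, 97]


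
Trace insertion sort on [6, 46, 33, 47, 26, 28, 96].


Initial: [6, 46, 33, 47, 26, 28, 96]
Insert 46: [6, 46, 33, 47, 26, 28, 96]
Insert 33: [6, 33, 46, 47, 26, 28, 96]
Insert 47: [6, 33, 46, 47, 26, 28, 96]
Insert 26: [6, 26, 33, 46, 47, 28, 96]
Insert 28: [6, 26, 28, 33, 46, 47, 96]
Insert 96: [6, 26, 28, 33, 46, 47, 96]

Sorted: [6, 26, 28, 33, 46, 47, 96]


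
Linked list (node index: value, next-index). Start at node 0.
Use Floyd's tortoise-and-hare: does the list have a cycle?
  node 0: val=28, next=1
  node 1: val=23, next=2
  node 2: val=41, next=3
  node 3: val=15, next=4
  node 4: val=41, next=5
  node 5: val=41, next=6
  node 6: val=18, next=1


Floyd's tortoise (slow, +1) and hare (fast, +2):
  init: slow=0, fast=0
  step 1: slow=1, fast=2
  step 2: slow=2, fast=4
  step 3: slow=3, fast=6
  step 4: slow=4, fast=2
  step 5: slow=5, fast=4
  step 6: slow=6, fast=6
  slow == fast at node 6: cycle detected

Cycle: yes


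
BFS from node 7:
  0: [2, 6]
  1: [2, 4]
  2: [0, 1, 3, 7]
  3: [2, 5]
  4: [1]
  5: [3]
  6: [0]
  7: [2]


Visit 7, enqueue [2]
Visit 2, enqueue [0, 1, 3]
Visit 0, enqueue [6]
Visit 1, enqueue [4]
Visit 3, enqueue [5]
Visit 6, enqueue []
Visit 4, enqueue []
Visit 5, enqueue []

BFS order: [7, 2, 0, 1, 3, 6, 4, 5]


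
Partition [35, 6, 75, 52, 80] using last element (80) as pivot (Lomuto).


Pivot: 80
  35 <= 80: advance i (no swap)
  6 <= 80: advance i (no swap)
  75 <= 80: advance i (no swap)
  52 <= 80: advance i (no swap)
Place pivot at 4: [35, 6, 75, 52, 80]

Partitioned: [35, 6, 75, 52, 80]


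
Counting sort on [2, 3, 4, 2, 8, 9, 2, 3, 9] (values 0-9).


Input: [2, 3, 4, 2, 8, 9, 2, 3, 9]
Counts: [0, 0, 3, 2, 1, 0, 0, 0, 1, 2]

Sorted: [2, 2, 2, 3, 3, 4, 8, 9, 9]


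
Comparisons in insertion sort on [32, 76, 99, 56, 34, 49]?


Algorithm: insertion sort
Input: [32, 76, 99, 56, 34, 49]
Sorted: [32, 34, 49, 56, 76, 99]

13


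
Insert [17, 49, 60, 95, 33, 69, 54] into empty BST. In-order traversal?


Insert 17: root
Insert 49: R from 17
Insert 60: R from 17 -> R from 49
Insert 95: R from 17 -> R from 49 -> R from 60
Insert 33: R from 17 -> L from 49
Insert 69: R from 17 -> R from 49 -> R from 60 -> L from 95
Insert 54: R from 17 -> R from 49 -> L from 60

In-order: [17, 33, 49, 54, 60, 69, 95]


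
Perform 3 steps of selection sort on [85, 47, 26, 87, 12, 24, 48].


Initial: [85, 47, 26, 87, 12, 24, 48]
Step 1: min=12 at 4
  Swap: [12, 47, 26, 87, 85, 24, 48]
Step 2: min=24 at 5
  Swap: [12, 24, 26, 87, 85, 47, 48]
Step 3: min=26 at 2
  Swap: [12, 24, 26, 87, 85, 47, 48]

After 3 steps: [12, 24, 26, 87, 85, 47, 48]


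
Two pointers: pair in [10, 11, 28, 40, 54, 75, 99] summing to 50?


lo=0(10)+hi=6(99)=109
lo=0(10)+hi=5(75)=85
lo=0(10)+hi=4(54)=64
lo=0(10)+hi=3(40)=50

Yes: 10+40=50


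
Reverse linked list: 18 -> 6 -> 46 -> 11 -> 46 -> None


Step 1: curr=18, set curr.next=prev(None) | reversed so far: 18
Step 2: curr=6, set curr.next=prev(18) | reversed so far: 6 -> 18
Step 3: curr=46, set curr.next=prev(6) | reversed so far: 46 -> 6 -> 18
Step 4: curr=11, set curr.next=prev(46) | reversed so far: 11 -> 46 -> 6 -> 18
Step 5: curr=46, set curr.next=prev(11) | reversed so far: 46 -> 11 -> 46 -> 6 -> 18

46 -> 11 -> 46 -> 6 -> 18 -> None


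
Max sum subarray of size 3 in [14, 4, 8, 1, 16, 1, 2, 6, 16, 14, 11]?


[0:3]: 26
[1:4]: 13
[2:5]: 25
[3:6]: 18
[4:7]: 19
[5:8]: 9
[6:9]: 24
[7:10]: 36
[8:11]: 41

Max: 41 at [8:11]


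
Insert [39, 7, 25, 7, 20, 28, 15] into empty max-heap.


Insert 39: [39]
Insert 7: [39, 7]
Insert 25: [39, 7, 25]
Insert 7: [39, 7, 25, 7]
Insert 20: [39, 20, 25, 7, 7]
Insert 28: [39, 20, 28, 7, 7, 25]
Insert 15: [39, 20, 28, 7, 7, 25, 15]

Final heap: [39, 20, 28, 7, 7, 25, 15]


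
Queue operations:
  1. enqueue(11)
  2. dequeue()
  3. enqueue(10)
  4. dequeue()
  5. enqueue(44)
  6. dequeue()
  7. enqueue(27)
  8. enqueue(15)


enqueue(11) -> [11]
dequeue()->11, []
enqueue(10) -> [10]
dequeue()->10, []
enqueue(44) -> [44]
dequeue()->44, []
enqueue(27) -> [27]
enqueue(15) -> [27, 15]

Final queue: [27, 15]


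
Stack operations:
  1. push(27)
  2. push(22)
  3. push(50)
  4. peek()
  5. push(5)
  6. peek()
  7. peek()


push(27) -> [27]
push(22) -> [27, 22]
push(50) -> [27, 22, 50]
peek()->50
push(5) -> [27, 22, 50, 5]
peek()->5
peek()->5

Final stack: [27, 22, 50, 5]


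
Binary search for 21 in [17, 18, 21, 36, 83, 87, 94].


Step 1: lo=0, hi=6, mid=3, val=36
Step 2: lo=0, hi=2, mid=1, val=18
Step 3: lo=2, hi=2, mid=2, val=21

Found at index 2


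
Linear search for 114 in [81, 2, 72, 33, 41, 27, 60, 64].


i=0: 81!=114
i=1: 2!=114
i=2: 72!=114
i=3: 33!=114
i=4: 41!=114
i=5: 27!=114
i=6: 60!=114
i=7: 64!=114

Not found, 8 comps


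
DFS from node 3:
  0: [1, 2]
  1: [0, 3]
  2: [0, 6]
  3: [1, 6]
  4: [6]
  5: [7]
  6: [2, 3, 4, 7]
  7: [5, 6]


Visit 3, push [6, 1]
Visit 1, push [0]
Visit 0, push [2]
Visit 2, push [6]
Visit 6, push [7, 4]
Visit 4, push []
Visit 7, push [5]
Visit 5, push []

DFS order: [3, 1, 0, 2, 6, 4, 7, 5]


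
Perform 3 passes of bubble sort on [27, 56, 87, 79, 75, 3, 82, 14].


Initial: [27, 56, 87, 79, 75, 3, 82, 14]
Pass 1: [27, 56, 79, 75, 3, 82, 14, 87] (5 swaps)
Pass 2: [27, 56, 75, 3, 79, 14, 82, 87] (3 swaps)
Pass 3: [27, 56, 3, 75, 14, 79, 82, 87] (2 swaps)

After 3 passes: [27, 56, 3, 75, 14, 79, 82, 87]


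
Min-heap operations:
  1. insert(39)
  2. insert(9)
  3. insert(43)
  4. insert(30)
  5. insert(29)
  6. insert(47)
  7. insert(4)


insert(39) -> [39]
insert(9) -> [9, 39]
insert(43) -> [9, 39, 43]
insert(30) -> [9, 30, 43, 39]
insert(29) -> [9, 29, 43, 39, 30]
insert(47) -> [9, 29, 43, 39, 30, 47]
insert(4) -> [4, 29, 9, 39, 30, 47, 43]

Final heap: [4, 29, 9, 39, 30, 47, 43]


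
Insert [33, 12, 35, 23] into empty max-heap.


Insert 33: [33]
Insert 12: [33, 12]
Insert 35: [35, 12, 33]
Insert 23: [35, 23, 33, 12]

Final heap: [35, 23, 33, 12]


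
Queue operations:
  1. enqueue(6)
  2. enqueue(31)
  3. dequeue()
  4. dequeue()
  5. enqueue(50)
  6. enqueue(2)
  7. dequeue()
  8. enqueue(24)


enqueue(6) -> [6]
enqueue(31) -> [6, 31]
dequeue()->6, [31]
dequeue()->31, []
enqueue(50) -> [50]
enqueue(2) -> [50, 2]
dequeue()->50, [2]
enqueue(24) -> [2, 24]

Final queue: [2, 24]


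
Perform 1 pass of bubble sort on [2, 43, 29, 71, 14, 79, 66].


Initial: [2, 43, 29, 71, 14, 79, 66]
Pass 1: [2, 29, 43, 14, 71, 66, 79] (3 swaps)

After 1 pass: [2, 29, 43, 14, 71, 66, 79]


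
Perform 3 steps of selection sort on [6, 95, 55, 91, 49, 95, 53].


Initial: [6, 95, 55, 91, 49, 95, 53]
Step 1: min=6 at 0
  Swap: [6, 95, 55, 91, 49, 95, 53]
Step 2: min=49 at 4
  Swap: [6, 49, 55, 91, 95, 95, 53]
Step 3: min=53 at 6
  Swap: [6, 49, 53, 91, 95, 95, 55]

After 3 steps: [6, 49, 53, 91, 95, 95, 55]


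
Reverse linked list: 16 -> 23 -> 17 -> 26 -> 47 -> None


Step 1: curr=16, set curr.next=prev(None) | reversed so far: 16
Step 2: curr=23, set curr.next=prev(16) | reversed so far: 23 -> 16
Step 3: curr=17, set curr.next=prev(23) | reversed so far: 17 -> 23 -> 16
Step 4: curr=26, set curr.next=prev(17) | reversed so far: 26 -> 17 -> 23 -> 16
Step 5: curr=47, set curr.next=prev(26) | reversed so far: 47 -> 26 -> 17 -> 23 -> 16

47 -> 26 -> 17 -> 23 -> 16 -> None


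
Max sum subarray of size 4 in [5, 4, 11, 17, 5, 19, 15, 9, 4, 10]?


[0:4]: 37
[1:5]: 37
[2:6]: 52
[3:7]: 56
[4:8]: 48
[5:9]: 47
[6:10]: 38

Max: 56 at [3:7]


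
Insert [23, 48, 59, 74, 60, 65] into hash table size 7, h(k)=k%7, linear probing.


Insert 23: h=2 -> slot 2
Insert 48: h=6 -> slot 6
Insert 59: h=3 -> slot 3
Insert 74: h=4 -> slot 4
Insert 60: h=4, 1 probes -> slot 5
Insert 65: h=2, 5 probes -> slot 0

Table: [65, None, 23, 59, 74, 60, 48]


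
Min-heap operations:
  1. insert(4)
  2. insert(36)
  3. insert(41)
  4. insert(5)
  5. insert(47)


insert(4) -> [4]
insert(36) -> [4, 36]
insert(41) -> [4, 36, 41]
insert(5) -> [4, 5, 41, 36]
insert(47) -> [4, 5, 41, 36, 47]

Final heap: [4, 5, 41, 36, 47]


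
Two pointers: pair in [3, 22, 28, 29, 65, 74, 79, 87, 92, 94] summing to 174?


lo=0(3)+hi=9(94)=97
lo=1(22)+hi=9(94)=116
lo=2(28)+hi=9(94)=122
lo=3(29)+hi=9(94)=123
lo=4(65)+hi=9(94)=159
lo=5(74)+hi=9(94)=168
lo=6(79)+hi=9(94)=173
lo=7(87)+hi=9(94)=181
lo=7(87)+hi=8(92)=179

No pair found


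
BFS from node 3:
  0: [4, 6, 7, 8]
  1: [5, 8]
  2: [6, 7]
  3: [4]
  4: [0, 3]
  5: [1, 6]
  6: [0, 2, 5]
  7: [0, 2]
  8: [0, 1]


Visit 3, enqueue [4]
Visit 4, enqueue [0]
Visit 0, enqueue [6, 7, 8]
Visit 6, enqueue [2, 5]
Visit 7, enqueue []
Visit 8, enqueue [1]
Visit 2, enqueue []
Visit 5, enqueue []
Visit 1, enqueue []

BFS order: [3, 4, 0, 6, 7, 8, 2, 5, 1]


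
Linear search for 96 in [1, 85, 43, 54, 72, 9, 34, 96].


i=0: 1!=96
i=1: 85!=96
i=2: 43!=96
i=3: 54!=96
i=4: 72!=96
i=5: 9!=96
i=6: 34!=96
i=7: 96==96 found!

Found at 7, 8 comps


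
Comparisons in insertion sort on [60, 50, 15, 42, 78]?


Algorithm: insertion sort
Input: [60, 50, 15, 42, 78]
Sorted: [15, 42, 50, 60, 78]

7


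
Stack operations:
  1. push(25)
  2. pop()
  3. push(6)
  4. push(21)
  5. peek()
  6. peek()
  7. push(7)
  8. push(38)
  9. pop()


push(25) -> [25]
pop()->25, []
push(6) -> [6]
push(21) -> [6, 21]
peek()->21
peek()->21
push(7) -> [6, 21, 7]
push(38) -> [6, 21, 7, 38]
pop()->38, [6, 21, 7]

Final stack: [6, 21, 7]


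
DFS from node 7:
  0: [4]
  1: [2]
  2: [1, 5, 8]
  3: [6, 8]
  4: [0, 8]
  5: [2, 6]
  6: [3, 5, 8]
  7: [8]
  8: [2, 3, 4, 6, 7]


Visit 7, push [8]
Visit 8, push [6, 4, 3, 2]
Visit 2, push [5, 1]
Visit 1, push []
Visit 5, push [6]
Visit 6, push [3]
Visit 3, push []
Visit 4, push [0]
Visit 0, push []

DFS order: [7, 8, 2, 1, 5, 6, 3, 4, 0]


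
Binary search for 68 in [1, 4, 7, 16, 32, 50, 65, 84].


Step 1: lo=0, hi=7, mid=3, val=16
Step 2: lo=4, hi=7, mid=5, val=50
Step 3: lo=6, hi=7, mid=6, val=65
Step 4: lo=7, hi=7, mid=7, val=84

Not found


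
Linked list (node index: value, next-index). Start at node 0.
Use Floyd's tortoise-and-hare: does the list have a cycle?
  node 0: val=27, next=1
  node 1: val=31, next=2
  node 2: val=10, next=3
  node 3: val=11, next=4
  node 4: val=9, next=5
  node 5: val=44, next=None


Floyd's tortoise (slow, +1) and hare (fast, +2):
  init: slow=0, fast=0
  step 1: slow=1, fast=2
  step 2: slow=2, fast=4
  step 3: fast 4->5->None, no cycle

Cycle: no


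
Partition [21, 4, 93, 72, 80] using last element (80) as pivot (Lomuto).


Pivot: 80
  21 <= 80: advance i (no swap)
  4 <= 80: advance i (no swap)
  72 <= 80: swap -> [21, 4, 72, 93, 80]
Place pivot at 3: [21, 4, 72, 80, 93]

Partitioned: [21, 4, 72, 80, 93]


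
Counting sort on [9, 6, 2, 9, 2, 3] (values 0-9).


Input: [9, 6, 2, 9, 2, 3]
Counts: [0, 0, 2, 1, 0, 0, 1, 0, 0, 2]

Sorted: [2, 2, 3, 6, 9, 9]


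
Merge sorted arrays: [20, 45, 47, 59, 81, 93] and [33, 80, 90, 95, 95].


Take 20 from A
Take 33 from B
Take 45 from A
Take 47 from A
Take 59 from A
Take 80 from B
Take 81 from A
Take 90 from B
Take 93 from A

Merged: [20, 33, 45, 47, 59, 80, 81, 90, 93, 95, 95]


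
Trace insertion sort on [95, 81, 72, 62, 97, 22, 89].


Initial: [95, 81, 72, 62, 97, 22, 89]
Insert 81: [81, 95, 72, 62, 97, 22, 89]
Insert 72: [72, 81, 95, 62, 97, 22, 89]
Insert 62: [62, 72, 81, 95, 97, 22, 89]
Insert 97: [62, 72, 81, 95, 97, 22, 89]
Insert 22: [22, 62, 72, 81, 95, 97, 89]
Insert 89: [22, 62, 72, 81, 89, 95, 97]

Sorted: [22, 62, 72, 81, 89, 95, 97]


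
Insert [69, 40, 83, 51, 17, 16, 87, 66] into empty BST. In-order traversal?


Insert 69: root
Insert 40: L from 69
Insert 83: R from 69
Insert 51: L from 69 -> R from 40
Insert 17: L from 69 -> L from 40
Insert 16: L from 69 -> L from 40 -> L from 17
Insert 87: R from 69 -> R from 83
Insert 66: L from 69 -> R from 40 -> R from 51

In-order: [16, 17, 40, 51, 66, 69, 83, 87]


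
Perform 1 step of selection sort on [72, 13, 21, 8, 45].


Initial: [72, 13, 21, 8, 45]
Step 1: min=8 at 3
  Swap: [8, 13, 21, 72, 45]

After 1 step: [8, 13, 21, 72, 45]


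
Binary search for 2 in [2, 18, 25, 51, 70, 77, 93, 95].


Step 1: lo=0, hi=7, mid=3, val=51
Step 2: lo=0, hi=2, mid=1, val=18
Step 3: lo=0, hi=0, mid=0, val=2

Found at index 0


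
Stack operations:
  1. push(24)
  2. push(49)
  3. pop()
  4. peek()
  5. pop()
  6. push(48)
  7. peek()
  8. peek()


push(24) -> [24]
push(49) -> [24, 49]
pop()->49, [24]
peek()->24
pop()->24, []
push(48) -> [48]
peek()->48
peek()->48

Final stack: [48]


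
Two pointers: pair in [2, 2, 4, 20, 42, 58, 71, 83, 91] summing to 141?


lo=0(2)+hi=8(91)=93
lo=1(2)+hi=8(91)=93
lo=2(4)+hi=8(91)=95
lo=3(20)+hi=8(91)=111
lo=4(42)+hi=8(91)=133
lo=5(58)+hi=8(91)=149
lo=5(58)+hi=7(83)=141

Yes: 58+83=141


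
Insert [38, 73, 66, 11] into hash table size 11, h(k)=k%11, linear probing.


Insert 38: h=5 -> slot 5
Insert 73: h=7 -> slot 7
Insert 66: h=0 -> slot 0
Insert 11: h=0, 1 probes -> slot 1

Table: [66, 11, None, None, None, 38, None, 73, None, None, None]


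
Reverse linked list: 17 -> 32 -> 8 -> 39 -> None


Step 1: curr=17, set curr.next=prev(None) | reversed so far: 17
Step 2: curr=32, set curr.next=prev(17) | reversed so far: 32 -> 17
Step 3: curr=8, set curr.next=prev(32) | reversed so far: 8 -> 32 -> 17
Step 4: curr=39, set curr.next=prev(8) | reversed so far: 39 -> 8 -> 32 -> 17

39 -> 8 -> 32 -> 17 -> None


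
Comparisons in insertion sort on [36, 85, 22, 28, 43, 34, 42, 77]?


Algorithm: insertion sort
Input: [36, 85, 22, 28, 43, 34, 42, 77]
Sorted: [22, 28, 34, 36, 42, 43, 77, 85]

17


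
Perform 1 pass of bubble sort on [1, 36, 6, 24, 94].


Initial: [1, 36, 6, 24, 94]
Pass 1: [1, 6, 24, 36, 94] (2 swaps)

After 1 pass: [1, 6, 24, 36, 94]


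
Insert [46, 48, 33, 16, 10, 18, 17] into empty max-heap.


Insert 46: [46]
Insert 48: [48, 46]
Insert 33: [48, 46, 33]
Insert 16: [48, 46, 33, 16]
Insert 10: [48, 46, 33, 16, 10]
Insert 18: [48, 46, 33, 16, 10, 18]
Insert 17: [48, 46, 33, 16, 10, 18, 17]

Final heap: [48, 46, 33, 16, 10, 18, 17]


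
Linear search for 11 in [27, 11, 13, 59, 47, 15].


i=0: 27!=11
i=1: 11==11 found!

Found at 1, 2 comps


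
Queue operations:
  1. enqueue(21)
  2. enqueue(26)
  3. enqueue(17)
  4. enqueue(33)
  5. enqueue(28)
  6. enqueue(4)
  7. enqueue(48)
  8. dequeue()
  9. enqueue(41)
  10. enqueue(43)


enqueue(21) -> [21]
enqueue(26) -> [21, 26]
enqueue(17) -> [21, 26, 17]
enqueue(33) -> [21, 26, 17, 33]
enqueue(28) -> [21, 26, 17, 33, 28]
enqueue(4) -> [21, 26, 17, 33, 28, 4]
enqueue(48) -> [21, 26, 17, 33, 28, 4, 48]
dequeue()->21, [26, 17, 33, 28, 4, 48]
enqueue(41) -> [26, 17, 33, 28, 4, 48, 41]
enqueue(43) -> [26, 17, 33, 28, 4, 48, 41, 43]

Final queue: [26, 17, 33, 28, 4, 48, 41, 43]


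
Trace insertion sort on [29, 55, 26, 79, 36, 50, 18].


Initial: [29, 55, 26, 79, 36, 50, 18]
Insert 55: [29, 55, 26, 79, 36, 50, 18]
Insert 26: [26, 29, 55, 79, 36, 50, 18]
Insert 79: [26, 29, 55, 79, 36, 50, 18]
Insert 36: [26, 29, 36, 55, 79, 50, 18]
Insert 50: [26, 29, 36, 50, 55, 79, 18]
Insert 18: [18, 26, 29, 36, 50, 55, 79]

Sorted: [18, 26, 29, 36, 50, 55, 79]


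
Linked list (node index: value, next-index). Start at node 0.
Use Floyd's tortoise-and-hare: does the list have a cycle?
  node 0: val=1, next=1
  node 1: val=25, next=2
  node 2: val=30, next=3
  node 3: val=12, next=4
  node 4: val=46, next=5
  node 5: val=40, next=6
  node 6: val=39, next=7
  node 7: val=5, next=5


Floyd's tortoise (slow, +1) and hare (fast, +2):
  init: slow=0, fast=0
  step 1: slow=1, fast=2
  step 2: slow=2, fast=4
  step 3: slow=3, fast=6
  step 4: slow=4, fast=5
  step 5: slow=5, fast=7
  step 6: slow=6, fast=6
  slow == fast at node 6: cycle detected

Cycle: yes


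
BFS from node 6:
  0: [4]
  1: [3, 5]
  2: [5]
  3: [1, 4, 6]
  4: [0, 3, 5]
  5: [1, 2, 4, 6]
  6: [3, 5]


Visit 6, enqueue [3, 5]
Visit 3, enqueue [1, 4]
Visit 5, enqueue [2]
Visit 1, enqueue []
Visit 4, enqueue [0]
Visit 2, enqueue []
Visit 0, enqueue []

BFS order: [6, 3, 5, 1, 4, 2, 0]


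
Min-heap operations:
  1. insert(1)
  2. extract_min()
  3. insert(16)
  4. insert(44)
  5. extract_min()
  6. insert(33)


insert(1) -> [1]
extract_min()->1, []
insert(16) -> [16]
insert(44) -> [16, 44]
extract_min()->16, [44]
insert(33) -> [33, 44]

Final heap: [33, 44]


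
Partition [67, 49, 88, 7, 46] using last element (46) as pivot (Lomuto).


Pivot: 46
  7 <= 46: swap -> [7, 49, 88, 67, 46]
Place pivot at 1: [7, 46, 88, 67, 49]

Partitioned: [7, 46, 88, 67, 49]


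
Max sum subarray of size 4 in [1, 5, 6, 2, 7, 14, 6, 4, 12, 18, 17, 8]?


[0:4]: 14
[1:5]: 20
[2:6]: 29
[3:7]: 29
[4:8]: 31
[5:9]: 36
[6:10]: 40
[7:11]: 51
[8:12]: 55

Max: 55 at [8:12]


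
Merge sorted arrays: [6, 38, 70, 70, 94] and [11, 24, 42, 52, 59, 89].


Take 6 from A
Take 11 from B
Take 24 from B
Take 38 from A
Take 42 from B
Take 52 from B
Take 59 from B
Take 70 from A
Take 70 from A
Take 89 from B

Merged: [6, 11, 24, 38, 42, 52, 59, 70, 70, 89, 94]


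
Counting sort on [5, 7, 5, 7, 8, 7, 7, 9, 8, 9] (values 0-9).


Input: [5, 7, 5, 7, 8, 7, 7, 9, 8, 9]
Counts: [0, 0, 0, 0, 0, 2, 0, 4, 2, 2]

Sorted: [5, 5, 7, 7, 7, 7, 8, 8, 9, 9]


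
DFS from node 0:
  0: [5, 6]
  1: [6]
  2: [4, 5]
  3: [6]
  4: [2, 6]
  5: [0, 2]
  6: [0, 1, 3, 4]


Visit 0, push [6, 5]
Visit 5, push [2]
Visit 2, push [4]
Visit 4, push [6]
Visit 6, push [3, 1]
Visit 1, push []
Visit 3, push []

DFS order: [0, 5, 2, 4, 6, 1, 3]


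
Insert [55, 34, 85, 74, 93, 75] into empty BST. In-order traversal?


Insert 55: root
Insert 34: L from 55
Insert 85: R from 55
Insert 74: R from 55 -> L from 85
Insert 93: R from 55 -> R from 85
Insert 75: R from 55 -> L from 85 -> R from 74

In-order: [34, 55, 74, 75, 85, 93]


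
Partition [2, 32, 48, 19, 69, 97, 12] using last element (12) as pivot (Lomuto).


Pivot: 12
  2 <= 12: advance i (no swap)
Place pivot at 1: [2, 12, 48, 19, 69, 97, 32]

Partitioned: [2, 12, 48, 19, 69, 97, 32]


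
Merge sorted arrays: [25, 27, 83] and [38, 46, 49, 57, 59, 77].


Take 25 from A
Take 27 from A
Take 38 from B
Take 46 from B
Take 49 from B
Take 57 from B
Take 59 from B
Take 77 from B

Merged: [25, 27, 38, 46, 49, 57, 59, 77, 83]


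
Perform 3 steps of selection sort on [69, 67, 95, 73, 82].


Initial: [69, 67, 95, 73, 82]
Step 1: min=67 at 1
  Swap: [67, 69, 95, 73, 82]
Step 2: min=69 at 1
  Swap: [67, 69, 95, 73, 82]
Step 3: min=73 at 3
  Swap: [67, 69, 73, 95, 82]

After 3 steps: [67, 69, 73, 95, 82]


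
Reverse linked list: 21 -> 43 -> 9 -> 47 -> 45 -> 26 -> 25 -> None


Step 1: curr=21, set curr.next=prev(None) | reversed so far: 21
Step 2: curr=43, set curr.next=prev(21) | reversed so far: 43 -> 21
Step 3: curr=9, set curr.next=prev(43) | reversed so far: 9 -> 43 -> 21
Step 4: curr=47, set curr.next=prev(9) | reversed so far: 47 -> 9 -> 43 -> 21
Step 5: curr=45, set curr.next=prev(47) | reversed so far: 45 -> 47 -> 9 -> 43 -> 21
Step 6: curr=26, set curr.next=prev(45) | reversed so far: 26 -> 45 -> 47 -> 9 -> 43 -> 21
Step 7: curr=25, set curr.next=prev(26) | reversed so far: 25 -> 26 -> 45 -> 47 -> 9 -> 43 -> 21

25 -> 26 -> 45 -> 47 -> 9 -> 43 -> 21 -> None


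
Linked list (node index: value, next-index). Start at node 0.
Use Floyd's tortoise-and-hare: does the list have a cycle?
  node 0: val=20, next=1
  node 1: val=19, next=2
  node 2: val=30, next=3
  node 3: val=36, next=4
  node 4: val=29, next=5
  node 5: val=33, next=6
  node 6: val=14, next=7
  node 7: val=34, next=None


Floyd's tortoise (slow, +1) and hare (fast, +2):
  init: slow=0, fast=0
  step 1: slow=1, fast=2
  step 2: slow=2, fast=4
  step 3: slow=3, fast=6
  step 4: fast 6->7->None, no cycle

Cycle: no
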